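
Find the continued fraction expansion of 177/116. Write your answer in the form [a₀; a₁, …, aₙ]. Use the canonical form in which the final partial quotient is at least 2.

[1; 1, 1, 9, 6]

Apply division with remainder until the remainder is 0:
177 ÷ 116 → quotient 1, remainder 61
116 ÷ 61 → quotient 1, remainder 55
61 ÷ 55 → quotient 1, remainder 6
55 ÷ 6 → quotient 9, remainder 1
6 ÷ 1 → quotient 6, remainder 0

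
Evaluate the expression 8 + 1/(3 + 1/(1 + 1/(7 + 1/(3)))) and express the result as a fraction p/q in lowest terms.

801/97

Use the convergent recurrence hₖ = aₖ·hₖ₋₁ + hₖ₋₂ (and likewise for the denominators kₖ):
a_0 = 8: 8/1
a_1 = 3: 25/3
a_2 = 1: 33/4
a_3 = 7: 256/31
a_4 = 3: 801/97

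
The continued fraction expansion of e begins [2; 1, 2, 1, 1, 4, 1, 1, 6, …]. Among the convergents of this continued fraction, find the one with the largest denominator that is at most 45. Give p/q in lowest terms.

List convergents until the denominator exceeds the bound:
a_0 = 2: 2/1  (≤ bound)
a_1 = 1: 3/1  (≤ bound)
a_2 = 2: 8/3  (≤ bound)
a_3 = 1: 11/4  (≤ bound)
a_4 = 1: 19/7  (≤ bound)
a_5 = 4: 87/32  (≤ bound)
a_6 = 1: 106/39  (≤ bound)
a_7 = 1: 193/71  (> 45, stop)

106/39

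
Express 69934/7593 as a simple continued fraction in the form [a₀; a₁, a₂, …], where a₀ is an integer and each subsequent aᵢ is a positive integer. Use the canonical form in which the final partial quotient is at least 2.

[9; 4, 1, 3, 13, 1, 1, 14]

69934 = 9·7593 + 1597, so a_0 = 9
7593 = 4·1597 + 1205, so a_1 = 4
1597 = 1·1205 + 392, so a_2 = 1
1205 = 3·392 + 29, so a_3 = 3
392 = 13·29 + 15, so a_4 = 13
29 = 1·15 + 14, so a_5 = 1
15 = 1·14 + 1, so a_6 = 1
14 = 14·1 + 0, so a_7 = 14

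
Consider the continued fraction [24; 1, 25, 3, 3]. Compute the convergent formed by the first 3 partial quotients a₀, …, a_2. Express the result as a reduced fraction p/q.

Start with 25.
1 + 1/(25/1) = 1 + 1/25 = 26/25
24 + 1/(26/25) = 24 + 25/26 = 649/26

649/26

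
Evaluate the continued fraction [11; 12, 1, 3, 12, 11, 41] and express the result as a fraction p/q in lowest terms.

a_0 = 11: 11/1
a_1 = 12: 133/12
a_2 = 1: 144/13
a_3 = 3: 565/51
a_4 = 12: 6924/625
a_5 = 11: 76729/6926
a_6 = 41: 3152813/284591

3152813/284591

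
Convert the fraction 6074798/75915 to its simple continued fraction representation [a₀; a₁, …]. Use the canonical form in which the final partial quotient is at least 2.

6074798 = 80·75915 + 1598, so a_0 = 80
75915 = 47·1598 + 809, so a_1 = 47
1598 = 1·809 + 789, so a_2 = 1
809 = 1·789 + 20, so a_3 = 1
789 = 39·20 + 9, so a_4 = 39
20 = 2·9 + 2, so a_5 = 2
9 = 4·2 + 1, so a_6 = 4
2 = 2·1 + 0, so a_7 = 2

[80; 47, 1, 1, 39, 2, 4, 2]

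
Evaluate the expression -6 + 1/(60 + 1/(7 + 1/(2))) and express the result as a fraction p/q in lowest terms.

a_0 = -6: -6/1
a_1 = 60: -359/60
a_2 = 7: -2519/421
a_3 = 2: -5397/902

-5397/902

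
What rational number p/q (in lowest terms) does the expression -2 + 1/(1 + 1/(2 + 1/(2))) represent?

-9/7

Work from the innermost term outward:
Start with 2.
2 + 1/(2/1) = 2 + 1/2 = 5/2
1 + 1/(5/2) = 1 + 2/5 = 7/5
-2 + 1/(7/5) = -2 + 5/7 = -9/7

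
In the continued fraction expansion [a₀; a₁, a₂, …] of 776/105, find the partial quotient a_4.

Run the Euclidean algorithm, recording each quotient:
⌊776/105⌋ = 7, remainder 41
⌊105/41⌋ = 2, remainder 23
⌊41/23⌋ = 1, remainder 18
⌊23/18⌋ = 1, remainder 5
⌊18/5⌋ = 3, remainder 3

3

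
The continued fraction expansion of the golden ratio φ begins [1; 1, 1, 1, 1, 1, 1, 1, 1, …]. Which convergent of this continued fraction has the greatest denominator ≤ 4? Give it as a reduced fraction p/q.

5/3

a_0 = 1: 1/1  (≤ bound)
a_1 = 1: 2/1  (≤ bound)
a_2 = 1: 3/2  (≤ bound)
a_3 = 1: 5/3  (≤ bound)
a_4 = 1: 8/5  (> 4, stop)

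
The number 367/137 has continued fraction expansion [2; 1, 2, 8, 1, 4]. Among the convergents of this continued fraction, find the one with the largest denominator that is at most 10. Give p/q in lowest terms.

a_0 = 2: 2/1  (≤ bound)
a_1 = 1: 3/1  (≤ bound)
a_2 = 2: 8/3  (≤ bound)
a_3 = 8: 67/25  (> 10, stop)

8/3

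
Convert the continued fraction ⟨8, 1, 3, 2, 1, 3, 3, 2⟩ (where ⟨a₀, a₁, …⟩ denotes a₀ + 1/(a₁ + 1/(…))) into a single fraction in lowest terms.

3175/362

a_0 = 8: 8/1
a_1 = 1: 9/1
a_2 = 3: 35/4
a_3 = 2: 79/9
a_4 = 1: 114/13
a_5 = 3: 421/48
a_6 = 3: 1377/157
a_7 = 2: 3175/362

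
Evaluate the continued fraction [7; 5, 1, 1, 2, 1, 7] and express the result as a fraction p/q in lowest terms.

2161/301

a_0 = 7: 7/1
a_1 = 5: 36/5
a_2 = 1: 43/6
a_3 = 1: 79/11
a_4 = 2: 201/28
a_5 = 1: 280/39
a_6 = 7: 2161/301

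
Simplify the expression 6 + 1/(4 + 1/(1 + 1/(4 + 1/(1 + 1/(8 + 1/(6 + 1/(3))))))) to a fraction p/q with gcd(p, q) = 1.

Build up convergents one term at a time:
a_0 = 6: 6/1
a_1 = 4: 25/4
a_2 = 1: 31/5
a_3 = 4: 149/24
a_4 = 1: 180/29
a_5 = 8: 1589/256
a_6 = 6: 9714/1565
a_7 = 3: 30731/4951

30731/4951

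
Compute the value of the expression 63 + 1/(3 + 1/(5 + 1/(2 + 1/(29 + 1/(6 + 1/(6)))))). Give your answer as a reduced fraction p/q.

Work from the innermost term outward:
Start with 6.
6 + 1/(6/1) = 6 + 1/6 = 37/6
29 + 1/(37/6) = 29 + 6/37 = 1079/37
2 + 1/(1079/37) = 2 + 37/1079 = 2195/1079
5 + 1/(2195/1079) = 5 + 1079/2195 = 12054/2195
3 + 1/(12054/2195) = 3 + 2195/12054 = 38357/12054
63 + 1/(38357/12054) = 63 + 12054/38357 = 2428545/38357

2428545/38357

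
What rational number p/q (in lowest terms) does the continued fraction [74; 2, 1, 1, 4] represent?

a_0 = 74: 74/1
a_1 = 2: 149/2
a_2 = 1: 223/3
a_3 = 1: 372/5
a_4 = 4: 1711/23

1711/23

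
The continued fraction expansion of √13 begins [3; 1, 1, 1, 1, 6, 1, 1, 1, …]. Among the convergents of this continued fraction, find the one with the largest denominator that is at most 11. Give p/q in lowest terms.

a_0 = 3: 3/1  (≤ bound)
a_1 = 1: 4/1  (≤ bound)
a_2 = 1: 7/2  (≤ bound)
a_3 = 1: 11/3  (≤ bound)
a_4 = 1: 18/5  (≤ bound)
a_5 = 6: 119/33  (> 11, stop)

18/5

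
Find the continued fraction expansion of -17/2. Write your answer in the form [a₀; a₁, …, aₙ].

[-9; 2]

Run the Euclidean algorithm, recording each quotient:
-17 = -9·2 + 1, so a_0 = -9
2 = 2·1 + 0, so a_1 = 2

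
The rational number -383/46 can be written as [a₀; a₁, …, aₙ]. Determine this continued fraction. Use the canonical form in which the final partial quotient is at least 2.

[-9; 1, 2, 15]

Repeatedly divide and take the remainder:
⌊-383/46⌋ = -9, remainder 31
⌊46/31⌋ = 1, remainder 15
⌊31/15⌋ = 2, remainder 1
⌊15/1⌋ = 15, remainder 0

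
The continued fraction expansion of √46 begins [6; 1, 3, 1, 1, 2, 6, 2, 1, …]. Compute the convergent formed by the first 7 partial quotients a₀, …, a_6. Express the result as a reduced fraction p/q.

997/147

Start with 6.
2 + 1/(6/1) = 2 + 1/6 = 13/6
1 + 1/(13/6) = 1 + 6/13 = 19/13
1 + 1/(19/13) = 1 + 13/19 = 32/19
3 + 1/(32/19) = 3 + 19/32 = 115/32
1 + 1/(115/32) = 1 + 32/115 = 147/115
6 + 1/(147/115) = 6 + 115/147 = 997/147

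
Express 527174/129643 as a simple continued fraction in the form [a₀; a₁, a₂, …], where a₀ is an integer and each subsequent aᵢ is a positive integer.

[4; 15, 14, 30, 1, 1, 1, 6]

Run the Euclidean algorithm, recording each quotient:
527174 ÷ 129643 → quotient 4, remainder 8602
129643 ÷ 8602 → quotient 15, remainder 613
8602 ÷ 613 → quotient 14, remainder 20
613 ÷ 20 → quotient 30, remainder 13
20 ÷ 13 → quotient 1, remainder 7
13 ÷ 7 → quotient 1, remainder 6
7 ÷ 6 → quotient 1, remainder 1
6 ÷ 1 → quotient 6, remainder 0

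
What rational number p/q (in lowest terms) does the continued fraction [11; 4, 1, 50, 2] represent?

5746/513

Starting at the tail and folding back:
Start with 2.
50 + 1/(2/1) = 50 + 1/2 = 101/2
1 + 1/(101/2) = 1 + 2/101 = 103/101
4 + 1/(103/101) = 4 + 101/103 = 513/103
11 + 1/(513/103) = 11 + 103/513 = 5746/513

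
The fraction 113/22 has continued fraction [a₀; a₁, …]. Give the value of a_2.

3

Apply division with remainder until the remainder is 0:
⌊113/22⌋ = 5, remainder 3
⌊22/3⌋ = 7, remainder 1
⌊3/1⌋ = 3, remainder 0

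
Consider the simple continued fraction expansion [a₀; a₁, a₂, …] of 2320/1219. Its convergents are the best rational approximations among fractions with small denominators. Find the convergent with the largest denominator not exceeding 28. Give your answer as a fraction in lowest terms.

19/10

a_0 = 1: 1/1  (≤ bound)
a_1 = 1: 2/1  (≤ bound)
a_2 = 9: 19/10  (≤ bound)
a_3 = 3: 59/31  (> 28, stop)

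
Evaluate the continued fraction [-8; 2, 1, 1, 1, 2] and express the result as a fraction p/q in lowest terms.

a_0 = -8: -8/1
a_1 = 2: -15/2
a_2 = 1: -23/3
a_3 = 1: -38/5
a_4 = 1: -61/8
a_5 = 2: -160/21

-160/21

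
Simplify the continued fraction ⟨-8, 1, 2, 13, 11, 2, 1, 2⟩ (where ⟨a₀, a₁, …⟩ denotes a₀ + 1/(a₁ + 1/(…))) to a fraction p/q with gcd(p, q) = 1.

a_0 = -8: -8/1
a_1 = 1: -7/1
a_2 = 2: -22/3
a_3 = 13: -293/40
a_4 = 11: -3245/443
a_5 = 2: -6783/926
a_6 = 1: -10028/1369
a_7 = 2: -26839/3664

-26839/3664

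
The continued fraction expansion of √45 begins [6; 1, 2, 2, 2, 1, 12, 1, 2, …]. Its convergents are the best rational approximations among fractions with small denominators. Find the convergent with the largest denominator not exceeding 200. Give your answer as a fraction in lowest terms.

161/24

a_0 = 6: 6/1  (≤ bound)
a_1 = 1: 7/1  (≤ bound)
a_2 = 2: 20/3  (≤ bound)
a_3 = 2: 47/7  (≤ bound)
a_4 = 2: 114/17  (≤ bound)
a_5 = 1: 161/24  (≤ bound)
a_6 = 12: 2046/305  (> 200, stop)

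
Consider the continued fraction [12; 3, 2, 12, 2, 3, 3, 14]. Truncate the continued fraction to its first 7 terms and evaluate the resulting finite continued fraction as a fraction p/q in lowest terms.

25447/2071

Start with 3.
3 + 1/(3/1) = 3 + 1/3 = 10/3
2 + 1/(10/3) = 2 + 3/10 = 23/10
12 + 1/(23/10) = 12 + 10/23 = 286/23
2 + 1/(286/23) = 2 + 23/286 = 595/286
3 + 1/(595/286) = 3 + 286/595 = 2071/595
12 + 1/(2071/595) = 12 + 595/2071 = 25447/2071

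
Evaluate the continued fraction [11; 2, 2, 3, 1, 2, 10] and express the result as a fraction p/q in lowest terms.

a_0 = 11: 11/1
a_1 = 2: 23/2
a_2 = 2: 57/5
a_3 = 3: 194/17
a_4 = 1: 251/22
a_5 = 2: 696/61
a_6 = 10: 7211/632

7211/632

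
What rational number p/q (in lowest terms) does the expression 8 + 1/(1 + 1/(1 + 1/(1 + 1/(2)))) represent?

a_0 = 8: 8/1
a_1 = 1: 9/1
a_2 = 1: 17/2
a_3 = 1: 26/3
a_4 = 2: 69/8

69/8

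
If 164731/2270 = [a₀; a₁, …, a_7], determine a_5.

164731 ÷ 2270 → quotient 72, remainder 1291
2270 ÷ 1291 → quotient 1, remainder 979
1291 ÷ 979 → quotient 1, remainder 312
979 ÷ 312 → quotient 3, remainder 43
312 ÷ 43 → quotient 7, remainder 11
43 ÷ 11 → quotient 3, remainder 10

3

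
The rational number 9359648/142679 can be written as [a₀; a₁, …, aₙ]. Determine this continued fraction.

⌊9359648/142679⌋ = 65, remainder 85513
⌊142679/85513⌋ = 1, remainder 57166
⌊85513/57166⌋ = 1, remainder 28347
⌊57166/28347⌋ = 2, remainder 472
⌊28347/472⌋ = 60, remainder 27
⌊472/27⌋ = 17, remainder 13
⌊27/13⌋ = 2, remainder 1
⌊13/1⌋ = 13, remainder 0

[65; 1, 1, 2, 60, 17, 2, 13]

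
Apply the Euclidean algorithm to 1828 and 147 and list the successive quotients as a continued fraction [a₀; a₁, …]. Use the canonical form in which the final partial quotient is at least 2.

Repeatedly divide and take the remainder:
1828 = 12·147 + 64, so a_0 = 12
147 = 2·64 + 19, so a_1 = 2
64 = 3·19 + 7, so a_2 = 3
19 = 2·7 + 5, so a_3 = 2
7 = 1·5 + 2, so a_4 = 1
5 = 2·2 + 1, so a_5 = 2
2 = 2·1 + 0, so a_6 = 2

[12; 2, 3, 2, 1, 2, 2]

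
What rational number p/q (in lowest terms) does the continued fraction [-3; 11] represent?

-32/11

a_0 = -3: -3/1
a_1 = 11: -32/11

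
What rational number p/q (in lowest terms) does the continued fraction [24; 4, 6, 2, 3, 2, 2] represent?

25283/1043

Build up convergents one term at a time:
a_0 = 24: 24/1
a_1 = 4: 97/4
a_2 = 6: 606/25
a_3 = 2: 1309/54
a_4 = 3: 4533/187
a_5 = 2: 10375/428
a_6 = 2: 25283/1043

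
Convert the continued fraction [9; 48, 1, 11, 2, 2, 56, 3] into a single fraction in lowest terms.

4656767/516246

Starting at the tail and folding back:
Start with 3.
56 + 1/(3/1) = 56 + 1/3 = 169/3
2 + 1/(169/3) = 2 + 3/169 = 341/169
2 + 1/(341/169) = 2 + 169/341 = 851/341
11 + 1/(851/341) = 11 + 341/851 = 9702/851
1 + 1/(9702/851) = 1 + 851/9702 = 10553/9702
48 + 1/(10553/9702) = 48 + 9702/10553 = 516246/10553
9 + 1/(516246/10553) = 9 + 10553/516246 = 4656767/516246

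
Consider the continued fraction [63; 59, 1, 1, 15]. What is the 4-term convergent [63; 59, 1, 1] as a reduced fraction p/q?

Collapse the nested fraction from the inside out:
Start with 1.
1 + 1/(1/1) = 1 + 1/1 = 2/1
59 + 1/(2/1) = 59 + 1/2 = 119/2
63 + 1/(119/2) = 63 + 2/119 = 7499/119

7499/119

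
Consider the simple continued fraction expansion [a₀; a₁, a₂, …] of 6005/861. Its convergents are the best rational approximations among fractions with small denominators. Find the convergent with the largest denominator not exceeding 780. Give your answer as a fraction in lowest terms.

a_0 = 6: 6/1  (≤ bound)
a_1 = 1: 7/1  (≤ bound)
a_2 = 38: 272/39  (≤ bound)
a_3 = 7: 1911/274  (≤ bound)
a_4 = 3: 6005/861  (> 780, stop)

1911/274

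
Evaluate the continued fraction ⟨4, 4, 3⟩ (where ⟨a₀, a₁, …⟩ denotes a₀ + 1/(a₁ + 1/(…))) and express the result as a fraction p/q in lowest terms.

55/13

a_0 = 4: 4/1
a_1 = 4: 17/4
a_2 = 3: 55/13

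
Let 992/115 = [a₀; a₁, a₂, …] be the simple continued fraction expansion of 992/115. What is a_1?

992 ÷ 115 → quotient 8, remainder 72
115 ÷ 72 → quotient 1, remainder 43

1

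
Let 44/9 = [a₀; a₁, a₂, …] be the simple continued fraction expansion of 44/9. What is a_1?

1

44 ÷ 9 → quotient 4, remainder 8
9 ÷ 8 → quotient 1, remainder 1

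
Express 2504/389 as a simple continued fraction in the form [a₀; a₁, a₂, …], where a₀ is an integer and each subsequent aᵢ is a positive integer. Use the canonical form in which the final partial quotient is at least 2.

Run the Euclidean algorithm, recording each quotient:
2504 = 6·389 + 170, so a_0 = 6
389 = 2·170 + 49, so a_1 = 2
170 = 3·49 + 23, so a_2 = 3
49 = 2·23 + 3, so a_3 = 2
23 = 7·3 + 2, so a_4 = 7
3 = 1·2 + 1, so a_5 = 1
2 = 2·1 + 0, so a_6 = 2

[6; 2, 3, 2, 7, 1, 2]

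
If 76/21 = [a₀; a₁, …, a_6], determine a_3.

1

⌊76/21⌋ = 3, remainder 13
⌊21/13⌋ = 1, remainder 8
⌊13/8⌋ = 1, remainder 5
⌊8/5⌋ = 1, remainder 3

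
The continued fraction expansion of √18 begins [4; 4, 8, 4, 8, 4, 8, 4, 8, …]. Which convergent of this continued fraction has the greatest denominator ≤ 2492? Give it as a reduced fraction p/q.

4756/1121

List convergents until the denominator exceeds the bound:
a_0 = 4: 4/1  (≤ bound)
a_1 = 4: 17/4  (≤ bound)
a_2 = 8: 140/33  (≤ bound)
a_3 = 4: 577/136  (≤ bound)
a_4 = 8: 4756/1121  (≤ bound)
a_5 = 4: 19601/4620  (> 2492, stop)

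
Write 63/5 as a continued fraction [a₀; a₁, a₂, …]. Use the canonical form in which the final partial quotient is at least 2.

63 ÷ 5 → quotient 12, remainder 3
5 ÷ 3 → quotient 1, remainder 2
3 ÷ 2 → quotient 1, remainder 1
2 ÷ 1 → quotient 2, remainder 0

[12; 1, 1, 2]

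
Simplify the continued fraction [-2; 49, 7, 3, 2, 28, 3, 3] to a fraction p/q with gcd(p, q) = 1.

a_0 = -2: -2/1
a_1 = 49: -97/49
a_2 = 7: -681/344
a_3 = 3: -2140/1081
a_4 = 2: -4961/2506
a_5 = 28: -141048/71249
a_6 = 3: -428105/216253
a_7 = 3: -1425363/720008

-1425363/720008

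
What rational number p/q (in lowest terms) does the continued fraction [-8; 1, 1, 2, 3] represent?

a_0 = -8: -8/1
a_1 = 1: -7/1
a_2 = 1: -15/2
a_3 = 2: -37/5
a_4 = 3: -126/17

-126/17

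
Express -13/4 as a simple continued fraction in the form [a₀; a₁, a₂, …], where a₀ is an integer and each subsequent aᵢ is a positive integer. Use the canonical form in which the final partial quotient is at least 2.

-13 ÷ 4 → quotient -4, remainder 3
4 ÷ 3 → quotient 1, remainder 1
3 ÷ 1 → quotient 3, remainder 0

[-4; 1, 3]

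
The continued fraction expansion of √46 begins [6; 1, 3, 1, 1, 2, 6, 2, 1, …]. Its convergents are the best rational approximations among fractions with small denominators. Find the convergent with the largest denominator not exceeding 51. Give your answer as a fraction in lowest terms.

156/23

a_0 = 6: 6/1  (≤ bound)
a_1 = 1: 7/1  (≤ bound)
a_2 = 3: 27/4  (≤ bound)
a_3 = 1: 34/5  (≤ bound)
a_4 = 1: 61/9  (≤ bound)
a_5 = 2: 156/23  (≤ bound)
a_6 = 6: 997/147  (> 51, stop)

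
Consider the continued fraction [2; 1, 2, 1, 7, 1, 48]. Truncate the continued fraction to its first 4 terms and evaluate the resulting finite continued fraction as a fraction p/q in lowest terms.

Start with 1.
2 + 1/(1/1) = 2 + 1/1 = 3/1
1 + 1/(3/1) = 1 + 1/3 = 4/3
2 + 1/(4/3) = 2 + 3/4 = 11/4

11/4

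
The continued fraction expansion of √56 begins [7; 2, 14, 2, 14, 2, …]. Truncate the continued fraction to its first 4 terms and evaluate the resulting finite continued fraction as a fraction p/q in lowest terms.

449/60

Starting at the tail and folding back:
Start with 2.
14 + 1/(2/1) = 14 + 1/2 = 29/2
2 + 1/(29/2) = 2 + 2/29 = 60/29
7 + 1/(60/29) = 7 + 29/60 = 449/60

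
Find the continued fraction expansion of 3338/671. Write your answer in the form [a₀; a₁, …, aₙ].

Run the Euclidean algorithm, recording each quotient:
3338 ÷ 671 → quotient 4, remainder 654
671 ÷ 654 → quotient 1, remainder 17
654 ÷ 17 → quotient 38, remainder 8
17 ÷ 8 → quotient 2, remainder 1
8 ÷ 1 → quotient 8, remainder 0

[4; 1, 38, 2, 8]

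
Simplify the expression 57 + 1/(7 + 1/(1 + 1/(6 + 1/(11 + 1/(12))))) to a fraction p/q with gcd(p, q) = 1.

Compute successive convergents:
a_0 = 57: 57/1
a_1 = 7: 400/7
a_2 = 1: 457/8
a_3 = 6: 3142/55
a_4 = 11: 35019/613
a_5 = 12: 423370/7411

423370/7411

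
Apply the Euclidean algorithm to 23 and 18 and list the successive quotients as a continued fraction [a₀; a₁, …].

23 = 1·18 + 5, so a_0 = 1
18 = 3·5 + 3, so a_1 = 3
5 = 1·3 + 2, so a_2 = 1
3 = 1·2 + 1, so a_3 = 1
2 = 2·1 + 0, so a_4 = 2

[1; 3, 1, 1, 2]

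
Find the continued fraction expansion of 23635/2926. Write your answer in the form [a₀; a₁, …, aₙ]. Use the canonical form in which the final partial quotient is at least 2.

Run the Euclidean algorithm, recording each quotient:
23635 ÷ 2926 → quotient 8, remainder 227
2926 ÷ 227 → quotient 12, remainder 202
227 ÷ 202 → quotient 1, remainder 25
202 ÷ 25 → quotient 8, remainder 2
25 ÷ 2 → quotient 12, remainder 1
2 ÷ 1 → quotient 2, remainder 0

[8; 12, 1, 8, 12, 2]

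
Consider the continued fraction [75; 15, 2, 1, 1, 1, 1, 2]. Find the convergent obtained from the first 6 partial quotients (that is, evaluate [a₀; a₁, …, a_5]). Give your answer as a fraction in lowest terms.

9233/123

Compute successive convergents:
a_0 = 75: 75/1
a_1 = 15: 1126/15
a_2 = 2: 2327/31
a_3 = 1: 3453/46
a_4 = 1: 5780/77
a_5 = 1: 9233/123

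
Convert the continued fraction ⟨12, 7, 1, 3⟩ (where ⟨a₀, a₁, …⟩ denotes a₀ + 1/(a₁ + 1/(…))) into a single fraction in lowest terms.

376/31

Build up convergents one term at a time:
a_0 = 12: 12/1
a_1 = 7: 85/7
a_2 = 1: 97/8
a_3 = 3: 376/31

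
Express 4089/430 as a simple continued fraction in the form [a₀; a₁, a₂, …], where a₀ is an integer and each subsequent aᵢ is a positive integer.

[9; 1, 1, 26, 2, 1, 2]

4089 ÷ 430 → quotient 9, remainder 219
430 ÷ 219 → quotient 1, remainder 211
219 ÷ 211 → quotient 1, remainder 8
211 ÷ 8 → quotient 26, remainder 3
8 ÷ 3 → quotient 2, remainder 2
3 ÷ 2 → quotient 1, remainder 1
2 ÷ 1 → quotient 2, remainder 0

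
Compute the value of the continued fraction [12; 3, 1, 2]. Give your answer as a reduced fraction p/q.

135/11

Starting at the tail and folding back:
Start with 2.
1 + 1/(2/1) = 1 + 1/2 = 3/2
3 + 1/(3/2) = 3 + 2/3 = 11/3
12 + 1/(11/3) = 12 + 3/11 = 135/11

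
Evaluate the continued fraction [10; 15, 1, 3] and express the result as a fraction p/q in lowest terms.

634/63

Work from the innermost term outward:
Start with 3.
1 + 1/(3/1) = 1 + 1/3 = 4/3
15 + 1/(4/3) = 15 + 3/4 = 63/4
10 + 1/(63/4) = 10 + 4/63 = 634/63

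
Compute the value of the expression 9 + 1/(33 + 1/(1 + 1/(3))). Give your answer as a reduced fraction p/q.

1219/135

Collapse the nested fraction from the inside out:
Start with 3.
1 + 1/(3/1) = 1 + 1/3 = 4/3
33 + 1/(4/3) = 33 + 3/4 = 135/4
9 + 1/(135/4) = 9 + 4/135 = 1219/135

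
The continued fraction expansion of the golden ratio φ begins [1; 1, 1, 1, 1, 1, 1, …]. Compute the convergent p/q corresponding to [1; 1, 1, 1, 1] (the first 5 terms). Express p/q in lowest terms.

8/5

Use the convergent recurrence hₖ = aₖ·hₖ₋₁ + hₖ₋₂ (and likewise for the denominators kₖ):
a_0 = 1: 1/1
a_1 = 1: 2/1
a_2 = 1: 3/2
a_3 = 1: 5/3
a_4 = 1: 8/5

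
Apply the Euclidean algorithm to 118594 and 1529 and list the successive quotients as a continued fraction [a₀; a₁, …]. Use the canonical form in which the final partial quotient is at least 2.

[77; 1, 1, 3, 2, 5, 1, 14]

⌊118594/1529⌋ = 77, remainder 861
⌊1529/861⌋ = 1, remainder 668
⌊861/668⌋ = 1, remainder 193
⌊668/193⌋ = 3, remainder 89
⌊193/89⌋ = 2, remainder 15
⌊89/15⌋ = 5, remainder 14
⌊15/14⌋ = 1, remainder 1
⌊14/1⌋ = 14, remainder 0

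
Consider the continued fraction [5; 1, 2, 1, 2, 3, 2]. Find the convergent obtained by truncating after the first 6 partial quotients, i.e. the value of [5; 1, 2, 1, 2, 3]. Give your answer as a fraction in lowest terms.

212/37

Starting at the tail and folding back:
Start with 3.
2 + 1/(3/1) = 2 + 1/3 = 7/3
1 + 1/(7/3) = 1 + 3/7 = 10/7
2 + 1/(10/7) = 2 + 7/10 = 27/10
1 + 1/(27/10) = 1 + 10/27 = 37/27
5 + 1/(37/27) = 5 + 27/37 = 212/37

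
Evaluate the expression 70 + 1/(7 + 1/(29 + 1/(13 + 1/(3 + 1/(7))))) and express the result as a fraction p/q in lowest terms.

Work from the innermost term outward:
Start with 7.
3 + 1/(7/1) = 3 + 1/7 = 22/7
13 + 1/(22/7) = 13 + 7/22 = 293/22
29 + 1/(293/22) = 29 + 22/293 = 8519/293
7 + 1/(8519/293) = 7 + 293/8519 = 59926/8519
70 + 1/(59926/8519) = 70 + 8519/59926 = 4203339/59926

4203339/59926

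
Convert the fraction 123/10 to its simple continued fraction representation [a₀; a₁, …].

[12; 3, 3]

Repeatedly divide and take the remainder:
123 ÷ 10 → quotient 12, remainder 3
10 ÷ 3 → quotient 3, remainder 1
3 ÷ 1 → quotient 3, remainder 0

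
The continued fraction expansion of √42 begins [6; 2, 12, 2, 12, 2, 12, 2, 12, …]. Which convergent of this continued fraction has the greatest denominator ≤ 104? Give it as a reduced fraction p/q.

a_0 = 6: 6/1  (≤ bound)
a_1 = 2: 13/2  (≤ bound)
a_2 = 12: 162/25  (≤ bound)
a_3 = 2: 337/52  (≤ bound)
a_4 = 12: 4206/649  (> 104, stop)

337/52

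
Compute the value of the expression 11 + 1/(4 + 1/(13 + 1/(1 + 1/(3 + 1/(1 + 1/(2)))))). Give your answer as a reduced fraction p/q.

Start with 2.
1 + 1/(2/1) = 1 + 1/2 = 3/2
3 + 1/(3/2) = 3 + 2/3 = 11/3
1 + 1/(11/3) = 1 + 3/11 = 14/11
13 + 1/(14/11) = 13 + 11/14 = 193/14
4 + 1/(193/14) = 4 + 14/193 = 786/193
11 + 1/(786/193) = 11 + 193/786 = 8839/786

8839/786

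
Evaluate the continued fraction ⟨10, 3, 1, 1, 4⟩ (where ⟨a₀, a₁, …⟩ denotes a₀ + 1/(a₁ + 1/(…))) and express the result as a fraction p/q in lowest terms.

Start with 4.
1 + 1/(4/1) = 1 + 1/4 = 5/4
1 + 1/(5/4) = 1 + 4/5 = 9/5
3 + 1/(9/5) = 3 + 5/9 = 32/9
10 + 1/(32/9) = 10 + 9/32 = 329/32

329/32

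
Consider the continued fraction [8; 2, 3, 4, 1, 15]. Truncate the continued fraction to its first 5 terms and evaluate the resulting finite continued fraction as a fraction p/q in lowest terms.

312/37

Starting at the tail and folding back:
Start with 1.
4 + 1/(1/1) = 4 + 1/1 = 5/1
3 + 1/(5/1) = 3 + 1/5 = 16/5
2 + 1/(16/5) = 2 + 5/16 = 37/16
8 + 1/(37/16) = 8 + 16/37 = 312/37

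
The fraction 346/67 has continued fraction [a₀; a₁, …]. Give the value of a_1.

Apply division with remainder until the remainder is 0:
346 = 5·67 + 11, so a_0 = 5
67 = 6·11 + 1, so a_1 = 6

6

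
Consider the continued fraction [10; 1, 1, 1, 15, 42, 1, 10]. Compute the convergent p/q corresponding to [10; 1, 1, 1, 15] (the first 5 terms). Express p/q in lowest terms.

501/47

a_0 = 10: 10/1
a_1 = 1: 11/1
a_2 = 1: 21/2
a_3 = 1: 32/3
a_4 = 15: 501/47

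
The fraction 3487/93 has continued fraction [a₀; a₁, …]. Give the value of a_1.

3487 ÷ 93 → quotient 37, remainder 46
93 ÷ 46 → quotient 2, remainder 1

2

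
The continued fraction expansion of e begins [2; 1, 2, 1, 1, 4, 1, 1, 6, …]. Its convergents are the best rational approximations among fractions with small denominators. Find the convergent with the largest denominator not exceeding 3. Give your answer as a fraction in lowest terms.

8/3

List convergents until the denominator exceeds the bound:
a_0 = 2: 2/1  (≤ bound)
a_1 = 1: 3/1  (≤ bound)
a_2 = 2: 8/3  (≤ bound)
a_3 = 1: 11/4  (> 3, stop)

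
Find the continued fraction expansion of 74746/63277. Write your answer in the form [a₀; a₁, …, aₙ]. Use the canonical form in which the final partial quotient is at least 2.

[1; 5, 1, 1, 14, 56, 2, 3]

Run the Euclidean algorithm, recording each quotient:
74746 ÷ 63277 → quotient 1, remainder 11469
63277 ÷ 11469 → quotient 5, remainder 5932
11469 ÷ 5932 → quotient 1, remainder 5537
5932 ÷ 5537 → quotient 1, remainder 395
5537 ÷ 395 → quotient 14, remainder 7
395 ÷ 7 → quotient 56, remainder 3
7 ÷ 3 → quotient 2, remainder 1
3 ÷ 1 → quotient 3, remainder 0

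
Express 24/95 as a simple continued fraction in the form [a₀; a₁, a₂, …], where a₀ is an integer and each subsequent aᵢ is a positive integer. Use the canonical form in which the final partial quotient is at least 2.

[0; 3, 1, 23]

Repeatedly divide and take the remainder:
⌊24/95⌋ = 0, remainder 24
⌊95/24⌋ = 3, remainder 23
⌊24/23⌋ = 1, remainder 1
⌊23/1⌋ = 23, remainder 0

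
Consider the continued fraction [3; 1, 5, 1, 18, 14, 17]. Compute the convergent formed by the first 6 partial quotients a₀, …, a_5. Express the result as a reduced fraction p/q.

Start with 14.
18 + 1/(14/1) = 18 + 1/14 = 253/14
1 + 1/(253/14) = 1 + 14/253 = 267/253
5 + 1/(267/253) = 5 + 253/267 = 1588/267
1 + 1/(1588/267) = 1 + 267/1588 = 1855/1588
3 + 1/(1855/1588) = 3 + 1588/1855 = 7153/1855

7153/1855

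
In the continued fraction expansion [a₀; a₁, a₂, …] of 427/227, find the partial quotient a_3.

427 = 1·227 + 200, so a_0 = 1
227 = 1·200 + 27, so a_1 = 1
200 = 7·27 + 11, so a_2 = 7
27 = 2·11 + 5, so a_3 = 2

2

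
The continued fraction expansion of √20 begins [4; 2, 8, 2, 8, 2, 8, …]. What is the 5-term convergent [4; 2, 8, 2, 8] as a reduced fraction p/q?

1364/305

a_0 = 4: 4/1
a_1 = 2: 9/2
a_2 = 8: 76/17
a_3 = 2: 161/36
a_4 = 8: 1364/305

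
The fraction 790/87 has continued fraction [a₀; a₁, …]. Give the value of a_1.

12

790 ÷ 87 → quotient 9, remainder 7
87 ÷ 7 → quotient 12, remainder 3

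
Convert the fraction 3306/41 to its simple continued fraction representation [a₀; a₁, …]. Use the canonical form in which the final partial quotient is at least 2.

Apply division with remainder until the remainder is 0:
⌊3306/41⌋ = 80, remainder 26
⌊41/26⌋ = 1, remainder 15
⌊26/15⌋ = 1, remainder 11
⌊15/11⌋ = 1, remainder 4
⌊11/4⌋ = 2, remainder 3
⌊4/3⌋ = 1, remainder 1
⌊3/1⌋ = 3, remainder 0

[80; 1, 1, 1, 2, 1, 3]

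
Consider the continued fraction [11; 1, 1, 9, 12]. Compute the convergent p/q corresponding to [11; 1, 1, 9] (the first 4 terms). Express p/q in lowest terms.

Start with 9.
1 + 1/(9/1) = 1 + 1/9 = 10/9
1 + 1/(10/9) = 1 + 9/10 = 19/10
11 + 1/(19/10) = 11 + 10/19 = 219/19

219/19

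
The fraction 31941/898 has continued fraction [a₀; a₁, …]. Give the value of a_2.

Apply division with remainder until the remainder is 0:
31941 = 35·898 + 511, so a_0 = 35
898 = 1·511 + 387, so a_1 = 1
511 = 1·387 + 124, so a_2 = 1

1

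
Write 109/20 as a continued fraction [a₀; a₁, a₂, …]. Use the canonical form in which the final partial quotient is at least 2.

⌊109/20⌋ = 5, remainder 9
⌊20/9⌋ = 2, remainder 2
⌊9/2⌋ = 4, remainder 1
⌊2/1⌋ = 2, remainder 0

[5; 2, 4, 2]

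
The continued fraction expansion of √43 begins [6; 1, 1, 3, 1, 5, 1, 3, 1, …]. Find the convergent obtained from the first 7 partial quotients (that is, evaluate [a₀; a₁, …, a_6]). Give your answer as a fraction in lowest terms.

400/61

Start with 1.
5 + 1/(1/1) = 5 + 1/1 = 6/1
1 + 1/(6/1) = 1 + 1/6 = 7/6
3 + 1/(7/6) = 3 + 6/7 = 27/7
1 + 1/(27/7) = 1 + 7/27 = 34/27
1 + 1/(34/27) = 1 + 27/34 = 61/34
6 + 1/(61/34) = 6 + 34/61 = 400/61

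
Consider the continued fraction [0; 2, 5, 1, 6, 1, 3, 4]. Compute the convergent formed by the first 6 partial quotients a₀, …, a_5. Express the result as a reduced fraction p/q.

47/102

Start with 1.
6 + 1/(1/1) = 6 + 1/1 = 7/1
1 + 1/(7/1) = 1 + 1/7 = 8/7
5 + 1/(8/7) = 5 + 7/8 = 47/8
2 + 1/(47/8) = 2 + 8/47 = 102/47
0 + 1/(102/47) = 0 + 47/102 = 47/102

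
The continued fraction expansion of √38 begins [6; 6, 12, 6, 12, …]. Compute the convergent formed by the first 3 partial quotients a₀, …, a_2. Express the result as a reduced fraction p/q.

Start with 12.
6 + 1/(12/1) = 6 + 1/12 = 73/12
6 + 1/(73/12) = 6 + 12/73 = 450/73

450/73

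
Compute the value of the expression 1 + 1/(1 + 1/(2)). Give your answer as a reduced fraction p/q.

5/3

Starting at the tail and folding back:
Start with 2.
1 + 1/(2/1) = 1 + 1/2 = 3/2
1 + 1/(3/2) = 1 + 2/3 = 5/3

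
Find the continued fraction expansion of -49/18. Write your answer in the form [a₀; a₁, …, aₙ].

-49 = -3·18 + 5, so a_0 = -3
18 = 3·5 + 3, so a_1 = 3
5 = 1·3 + 2, so a_2 = 1
3 = 1·2 + 1, so a_3 = 1
2 = 2·1 + 0, so a_4 = 2

[-3; 3, 1, 1, 2]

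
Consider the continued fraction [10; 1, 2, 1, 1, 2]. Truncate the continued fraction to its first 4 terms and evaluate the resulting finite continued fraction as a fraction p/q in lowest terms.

43/4

Start with 1.
2 + 1/(1/1) = 2 + 1/1 = 3/1
1 + 1/(3/1) = 1 + 1/3 = 4/3
10 + 1/(4/3) = 10 + 3/4 = 43/4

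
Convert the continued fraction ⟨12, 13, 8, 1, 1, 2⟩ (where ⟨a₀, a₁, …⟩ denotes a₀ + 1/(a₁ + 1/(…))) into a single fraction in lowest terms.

a_0 = 12: 12/1
a_1 = 13: 157/13
a_2 = 8: 1268/105
a_3 = 1: 1425/118
a_4 = 1: 2693/223
a_5 = 2: 6811/564

6811/564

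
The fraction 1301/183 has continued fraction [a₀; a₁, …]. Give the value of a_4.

Apply division with remainder until the remainder is 0:
⌊1301/183⌋ = 7, remainder 20
⌊183/20⌋ = 9, remainder 3
⌊20/3⌋ = 6, remainder 2
⌊3/2⌋ = 1, remainder 1
⌊2/1⌋ = 2, remainder 0

2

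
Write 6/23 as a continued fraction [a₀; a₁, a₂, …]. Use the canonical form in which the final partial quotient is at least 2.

[0; 3, 1, 5]

6 = 0·23 + 6, so a_0 = 0
23 = 3·6 + 5, so a_1 = 3
6 = 1·5 + 1, so a_2 = 1
5 = 5·1 + 0, so a_3 = 5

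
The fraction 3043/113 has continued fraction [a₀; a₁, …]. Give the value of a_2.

13

Run the Euclidean algorithm, recording each quotient:
⌊3043/113⌋ = 26, remainder 105
⌊113/105⌋ = 1, remainder 8
⌊105/8⌋ = 13, remainder 1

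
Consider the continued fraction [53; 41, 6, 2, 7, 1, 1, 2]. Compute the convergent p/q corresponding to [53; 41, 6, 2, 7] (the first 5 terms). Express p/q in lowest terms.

211673/3992

Collapse the nested fraction from the inside out:
Start with 7.
2 + 1/(7/1) = 2 + 1/7 = 15/7
6 + 1/(15/7) = 6 + 7/15 = 97/15
41 + 1/(97/15) = 41 + 15/97 = 3992/97
53 + 1/(3992/97) = 53 + 97/3992 = 211673/3992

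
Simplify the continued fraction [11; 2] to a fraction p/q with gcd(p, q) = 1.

23/2

Use the convergent recurrence hₖ = aₖ·hₖ₋₁ + hₖ₋₂ (and likewise for the denominators kₖ):
a_0 = 11: 11/1
a_1 = 2: 23/2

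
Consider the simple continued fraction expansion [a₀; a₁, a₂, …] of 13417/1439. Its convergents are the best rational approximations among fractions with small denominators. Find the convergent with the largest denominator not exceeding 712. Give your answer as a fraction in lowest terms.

3599/386

a_0 = 9: 9/1  (≤ bound)
a_1 = 3: 28/3  (≤ bound)
a_2 = 11: 317/34  (≤ bound)
a_3 = 2: 662/71  (≤ bound)
a_4 = 1: 979/105  (≤ bound)
a_5 = 2: 2620/281  (≤ bound)
a_6 = 1: 3599/386  (≤ bound)
a_7 = 3: 13417/1439  (> 712, stop)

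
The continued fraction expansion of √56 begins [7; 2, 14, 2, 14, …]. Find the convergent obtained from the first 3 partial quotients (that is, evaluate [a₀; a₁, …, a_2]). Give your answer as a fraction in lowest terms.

Use the convergent recurrence hₖ = aₖ·hₖ₋₁ + hₖ₋₂ (and likewise for the denominators kₖ):
a_0 = 7: 7/1
a_1 = 2: 15/2
a_2 = 14: 217/29

217/29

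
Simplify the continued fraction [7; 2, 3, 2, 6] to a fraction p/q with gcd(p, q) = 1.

766/103

Work from the innermost term outward:
Start with 6.
2 + 1/(6/1) = 2 + 1/6 = 13/6
3 + 1/(13/6) = 3 + 6/13 = 45/13
2 + 1/(45/13) = 2 + 13/45 = 103/45
7 + 1/(103/45) = 7 + 45/103 = 766/103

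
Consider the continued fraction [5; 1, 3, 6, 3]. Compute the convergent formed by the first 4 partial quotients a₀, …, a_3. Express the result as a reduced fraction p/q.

144/25

Use the convergent recurrence hₖ = aₖ·hₖ₋₁ + hₖ₋₂ (and likewise for the denominators kₖ):
a_0 = 5: 5/1
a_1 = 1: 6/1
a_2 = 3: 23/4
a_3 = 6: 144/25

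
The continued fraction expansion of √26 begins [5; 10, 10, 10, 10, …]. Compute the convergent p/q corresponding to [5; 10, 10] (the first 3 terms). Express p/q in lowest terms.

Build up convergents one term at a time:
a_0 = 5: 5/1
a_1 = 10: 51/10
a_2 = 10: 515/101

515/101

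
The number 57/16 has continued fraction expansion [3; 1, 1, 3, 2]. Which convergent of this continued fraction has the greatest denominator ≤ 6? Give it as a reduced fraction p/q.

7/2

a_0 = 3: 3/1  (≤ bound)
a_1 = 1: 4/1  (≤ bound)
a_2 = 1: 7/2  (≤ bound)
a_3 = 3: 25/7  (> 6, stop)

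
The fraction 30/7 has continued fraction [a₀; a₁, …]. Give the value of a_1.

3

⌊30/7⌋ = 4, remainder 2
⌊7/2⌋ = 3, remainder 1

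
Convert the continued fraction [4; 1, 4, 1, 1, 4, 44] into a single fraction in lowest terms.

Start with 44.
4 + 1/(44/1) = 4 + 1/44 = 177/44
1 + 1/(177/44) = 1 + 44/177 = 221/177
1 + 1/(221/177) = 1 + 177/221 = 398/221
4 + 1/(398/221) = 4 + 221/398 = 1813/398
1 + 1/(1813/398) = 1 + 398/1813 = 2211/1813
4 + 1/(2211/1813) = 4 + 1813/2211 = 10657/2211

10657/2211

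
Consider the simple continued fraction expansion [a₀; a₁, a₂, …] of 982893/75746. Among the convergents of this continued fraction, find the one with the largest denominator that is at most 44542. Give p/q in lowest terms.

List convergents until the denominator exceeds the bound:
a_0 = 12: 12/1  (≤ bound)
a_1 = 1: 13/1  (≤ bound)
a_2 = 40: 532/41  (≤ bound)
a_3 = 1: 545/42  (≤ bound)
a_4 = 27: 15247/1175  (≤ bound)
a_5 = 4: 61533/4742  (≤ bound)
a_6 = 1: 76780/5917  (≤ bound)
a_7 = 12: 982893/75746  (> 44542, stop)

76780/5917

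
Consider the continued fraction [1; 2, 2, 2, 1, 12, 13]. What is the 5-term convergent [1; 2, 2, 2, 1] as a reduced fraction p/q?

24/17

a_0 = 1: 1/1
a_1 = 2: 3/2
a_2 = 2: 7/5
a_3 = 2: 17/12
a_4 = 1: 24/17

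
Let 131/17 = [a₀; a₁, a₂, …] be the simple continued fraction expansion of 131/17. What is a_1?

Apply division with remainder until the remainder is 0:
131 = 7·17 + 12, so a_0 = 7
17 = 1·12 + 5, so a_1 = 1

1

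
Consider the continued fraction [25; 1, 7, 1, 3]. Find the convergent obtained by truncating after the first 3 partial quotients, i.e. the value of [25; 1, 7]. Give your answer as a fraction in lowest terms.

207/8

Collapse the nested fraction from the inside out:
Start with 7.
1 + 1/(7/1) = 1 + 1/7 = 8/7
25 + 1/(8/7) = 25 + 7/8 = 207/8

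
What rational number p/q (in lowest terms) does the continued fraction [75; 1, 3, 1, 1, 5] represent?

a_0 = 75: 75/1
a_1 = 1: 76/1
a_2 = 3: 303/4
a_3 = 1: 379/5
a_4 = 1: 682/9
a_5 = 5: 3789/50

3789/50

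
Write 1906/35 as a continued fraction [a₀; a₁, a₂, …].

1906 = 54·35 + 16, so a_0 = 54
35 = 2·16 + 3, so a_1 = 2
16 = 5·3 + 1, so a_2 = 5
3 = 3·1 + 0, so a_3 = 3

[54; 2, 5, 3]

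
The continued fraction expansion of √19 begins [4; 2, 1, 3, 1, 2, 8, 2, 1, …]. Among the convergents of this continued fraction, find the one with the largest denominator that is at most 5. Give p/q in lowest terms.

a_0 = 4: 4/1  (≤ bound)
a_1 = 2: 9/2  (≤ bound)
a_2 = 1: 13/3  (≤ bound)
a_3 = 3: 48/11  (> 5, stop)

13/3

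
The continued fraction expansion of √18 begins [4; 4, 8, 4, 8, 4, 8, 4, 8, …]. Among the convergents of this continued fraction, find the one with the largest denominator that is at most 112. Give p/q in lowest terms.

a_0 = 4: 4/1  (≤ bound)
a_1 = 4: 17/4  (≤ bound)
a_2 = 8: 140/33  (≤ bound)
a_3 = 4: 577/136  (> 112, stop)

140/33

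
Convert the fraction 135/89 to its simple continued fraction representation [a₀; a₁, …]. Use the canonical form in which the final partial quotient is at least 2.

135 ÷ 89 → quotient 1, remainder 46
89 ÷ 46 → quotient 1, remainder 43
46 ÷ 43 → quotient 1, remainder 3
43 ÷ 3 → quotient 14, remainder 1
3 ÷ 1 → quotient 3, remainder 0

[1; 1, 1, 14, 3]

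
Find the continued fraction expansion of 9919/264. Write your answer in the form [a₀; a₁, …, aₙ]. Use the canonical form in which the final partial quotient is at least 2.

[37; 1, 1, 2, 1, 37]

Repeatedly divide and take the remainder:
9919 ÷ 264 → quotient 37, remainder 151
264 ÷ 151 → quotient 1, remainder 113
151 ÷ 113 → quotient 1, remainder 38
113 ÷ 38 → quotient 2, remainder 37
38 ÷ 37 → quotient 1, remainder 1
37 ÷ 1 → quotient 37, remainder 0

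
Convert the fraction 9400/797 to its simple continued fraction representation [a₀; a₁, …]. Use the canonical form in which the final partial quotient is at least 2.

Apply division with remainder until the remainder is 0:
⌊9400/797⌋ = 11, remainder 633
⌊797/633⌋ = 1, remainder 164
⌊633/164⌋ = 3, remainder 141
⌊164/141⌋ = 1, remainder 23
⌊141/23⌋ = 6, remainder 3
⌊23/3⌋ = 7, remainder 2
⌊3/2⌋ = 1, remainder 1
⌊2/1⌋ = 2, remainder 0

[11; 1, 3, 1, 6, 7, 1, 2]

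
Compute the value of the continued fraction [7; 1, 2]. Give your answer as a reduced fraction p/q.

Use the convergent recurrence hₖ = aₖ·hₖ₋₁ + hₖ₋₂ (and likewise for the denominators kₖ):
a_0 = 7: 7/1
a_1 = 1: 8/1
a_2 = 2: 23/3

23/3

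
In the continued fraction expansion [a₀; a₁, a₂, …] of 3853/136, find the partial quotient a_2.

3853 ÷ 136 → quotient 28, remainder 45
136 ÷ 45 → quotient 3, remainder 1
45 ÷ 1 → quotient 45, remainder 0

45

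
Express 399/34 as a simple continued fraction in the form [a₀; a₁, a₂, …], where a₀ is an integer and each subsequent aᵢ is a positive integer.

[11; 1, 2, 1, 3, 2]

⌊399/34⌋ = 11, remainder 25
⌊34/25⌋ = 1, remainder 9
⌊25/9⌋ = 2, remainder 7
⌊9/7⌋ = 1, remainder 2
⌊7/2⌋ = 3, remainder 1
⌊2/1⌋ = 2, remainder 0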